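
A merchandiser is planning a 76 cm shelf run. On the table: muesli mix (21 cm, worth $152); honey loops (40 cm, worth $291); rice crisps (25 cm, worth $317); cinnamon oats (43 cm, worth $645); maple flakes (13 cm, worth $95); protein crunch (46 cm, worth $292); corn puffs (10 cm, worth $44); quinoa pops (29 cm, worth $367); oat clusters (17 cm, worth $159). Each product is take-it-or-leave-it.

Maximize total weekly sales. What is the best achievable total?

1012

The ratio heuristic lands on rice crisps + cinnamon oats (962) but leaves 8 cm idle.
Dropping rice crisps frees 25 cm; slotting in quinoa pops (29 cm) lifts the total to 1012 at 72 cm.
The spare 4 cm is too small for any remaining product, and no exchange beats 1012.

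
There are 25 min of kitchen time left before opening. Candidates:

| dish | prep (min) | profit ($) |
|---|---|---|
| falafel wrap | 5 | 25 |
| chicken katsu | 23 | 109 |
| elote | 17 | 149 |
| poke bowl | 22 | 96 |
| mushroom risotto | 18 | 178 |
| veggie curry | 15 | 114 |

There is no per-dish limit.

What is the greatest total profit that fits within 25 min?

203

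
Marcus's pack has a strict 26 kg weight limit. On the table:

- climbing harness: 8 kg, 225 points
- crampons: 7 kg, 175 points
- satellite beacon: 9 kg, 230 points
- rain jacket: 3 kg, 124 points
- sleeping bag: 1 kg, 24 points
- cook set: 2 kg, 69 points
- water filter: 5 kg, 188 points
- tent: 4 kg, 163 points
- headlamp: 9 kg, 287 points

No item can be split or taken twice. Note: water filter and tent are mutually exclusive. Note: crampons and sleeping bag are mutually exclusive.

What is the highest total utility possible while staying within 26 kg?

Density check — rain jacket 41.33, tent 40.75, water filter 37.60, cook set 34.50 are the best per kg.
Climbing harness + rain jacket + cook set + tent + headlamp uses 26 of the 26 kg and totals 868.
The closest alternative, climbing harness + rain jacket + sleeping bag + water filter + headlamp, reaches only 848.

868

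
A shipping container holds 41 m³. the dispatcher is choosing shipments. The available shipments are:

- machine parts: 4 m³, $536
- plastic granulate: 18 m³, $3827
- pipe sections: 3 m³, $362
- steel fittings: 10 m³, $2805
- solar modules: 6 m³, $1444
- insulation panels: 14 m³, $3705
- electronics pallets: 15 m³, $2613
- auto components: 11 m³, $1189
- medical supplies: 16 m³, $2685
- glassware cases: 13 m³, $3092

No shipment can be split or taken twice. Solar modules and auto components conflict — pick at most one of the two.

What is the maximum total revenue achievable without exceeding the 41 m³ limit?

10138

Density check — steel fittings 280.50, insulation panels 264.64, solar modules 240.67 are the best per m³.
The ratio heuristic lands on machine parts + pipe sections + steel fittings + solar modules + insulation panels (8852) but leaves 4 m³ idle.
Dropping pipe sections and solar modules frees 9 m³; slotting in glassware cases (13 m³) lifts the total to 10138 at 41 m³.
Nothing else feasible within 41 m³ beats 10138.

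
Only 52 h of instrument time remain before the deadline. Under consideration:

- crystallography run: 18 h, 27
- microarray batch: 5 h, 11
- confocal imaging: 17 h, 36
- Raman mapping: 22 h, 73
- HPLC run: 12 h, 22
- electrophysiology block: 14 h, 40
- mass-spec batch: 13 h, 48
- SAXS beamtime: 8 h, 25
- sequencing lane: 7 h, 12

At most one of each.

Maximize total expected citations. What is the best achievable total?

Ranking by ratio (expected citations/h): mass-spec batch 3.69, Raman mapping 3.32, SAXS beamtime 3.12.
Filling by ratio: microarray batch + Raman mapping + mass-spec batch + SAXS beamtime for 157, with 4 h left unused.
Replace microarray batch and SAXS beamtime with electrophysiology block: the trade gains 4 net, giving 161 at 49 h.
An exhaustive check of the 512 subsets confirms 161.

161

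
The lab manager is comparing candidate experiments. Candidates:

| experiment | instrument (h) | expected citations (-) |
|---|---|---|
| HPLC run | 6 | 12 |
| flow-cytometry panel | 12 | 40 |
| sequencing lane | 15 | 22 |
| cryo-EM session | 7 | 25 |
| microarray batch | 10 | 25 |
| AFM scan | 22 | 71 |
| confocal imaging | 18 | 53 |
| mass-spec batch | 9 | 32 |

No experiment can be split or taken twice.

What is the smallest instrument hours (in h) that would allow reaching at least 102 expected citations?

Minimise h subject to total expected citations ≥ 102.
AFM scan + mass-spec batch: 103 expected citations at 31 h.
No combination under 31 h hits 102.

31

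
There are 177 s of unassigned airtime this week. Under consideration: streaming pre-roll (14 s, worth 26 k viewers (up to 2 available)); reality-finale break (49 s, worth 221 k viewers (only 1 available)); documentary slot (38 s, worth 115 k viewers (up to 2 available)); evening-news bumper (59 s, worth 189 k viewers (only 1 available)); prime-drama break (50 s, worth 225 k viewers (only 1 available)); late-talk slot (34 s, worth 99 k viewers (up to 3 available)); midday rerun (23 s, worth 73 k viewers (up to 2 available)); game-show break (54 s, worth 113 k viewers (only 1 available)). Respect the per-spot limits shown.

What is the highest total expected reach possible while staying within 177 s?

676

A density-first pass picks streaming pre-roll + reality-finale break + evening-news bumper + prime-drama break — 661 at 172 s.
Replace streaming pre-roll and evening-news bumper with 2×documentary slot: the trade gains 15 net, giving 676 at 175 s.
No other feasible combination exceeds 676.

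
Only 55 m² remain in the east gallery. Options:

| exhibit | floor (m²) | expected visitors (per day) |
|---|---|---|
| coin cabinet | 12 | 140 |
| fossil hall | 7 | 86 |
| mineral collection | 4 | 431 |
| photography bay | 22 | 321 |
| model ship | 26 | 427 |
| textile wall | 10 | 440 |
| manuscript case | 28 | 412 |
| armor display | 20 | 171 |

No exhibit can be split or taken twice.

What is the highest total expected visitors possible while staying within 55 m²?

Greedy by ratio would take fossil hall + mineral collection + model ship + textile wall: 47 m² used, total 1384.
The 7 m² tied up in fossil hall is better spent on coin cabinet — total rises to 1438 (52 m²).

1438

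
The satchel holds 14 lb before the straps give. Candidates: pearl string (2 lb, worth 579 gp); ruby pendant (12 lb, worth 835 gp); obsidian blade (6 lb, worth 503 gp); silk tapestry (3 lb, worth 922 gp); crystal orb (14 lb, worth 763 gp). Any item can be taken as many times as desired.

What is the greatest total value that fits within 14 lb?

4267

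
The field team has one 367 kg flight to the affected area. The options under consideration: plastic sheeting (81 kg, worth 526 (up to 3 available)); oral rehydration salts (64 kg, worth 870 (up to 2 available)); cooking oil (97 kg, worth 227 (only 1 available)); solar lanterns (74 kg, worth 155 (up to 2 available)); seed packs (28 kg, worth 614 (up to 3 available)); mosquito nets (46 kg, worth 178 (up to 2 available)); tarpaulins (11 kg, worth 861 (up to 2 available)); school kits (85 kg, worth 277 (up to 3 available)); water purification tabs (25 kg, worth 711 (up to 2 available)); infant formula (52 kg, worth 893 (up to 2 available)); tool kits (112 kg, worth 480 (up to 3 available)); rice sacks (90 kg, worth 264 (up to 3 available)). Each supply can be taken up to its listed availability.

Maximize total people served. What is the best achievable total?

7898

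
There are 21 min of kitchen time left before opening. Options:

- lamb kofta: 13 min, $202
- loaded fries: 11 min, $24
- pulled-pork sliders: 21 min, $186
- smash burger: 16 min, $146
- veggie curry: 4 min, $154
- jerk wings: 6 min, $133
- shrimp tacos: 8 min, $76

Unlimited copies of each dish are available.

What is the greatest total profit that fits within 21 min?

770

The ratio ordering already packs tightly: 5×veggie curry, 20 min, 770.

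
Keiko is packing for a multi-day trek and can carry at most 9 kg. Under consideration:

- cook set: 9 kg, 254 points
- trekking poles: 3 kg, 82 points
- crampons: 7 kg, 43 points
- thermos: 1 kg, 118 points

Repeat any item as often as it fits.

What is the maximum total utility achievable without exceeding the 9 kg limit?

Density check — thermos 118.00, cook set 28.22, trekking poles 27.33 are the best per kg.
Best packing: 9×thermos — 9 kg, 1062 total.
Nothing else within 9 kg beats 1062.

1062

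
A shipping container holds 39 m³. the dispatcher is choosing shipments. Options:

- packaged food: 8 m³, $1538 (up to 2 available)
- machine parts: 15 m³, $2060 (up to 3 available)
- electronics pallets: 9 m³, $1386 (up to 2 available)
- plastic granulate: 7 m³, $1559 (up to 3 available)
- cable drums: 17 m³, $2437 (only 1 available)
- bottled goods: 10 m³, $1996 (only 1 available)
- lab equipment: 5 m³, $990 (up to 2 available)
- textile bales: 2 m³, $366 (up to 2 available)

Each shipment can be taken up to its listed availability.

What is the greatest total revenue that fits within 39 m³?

Greedy by ratio would take 3×plastic granulate + bottled goods + lab equipment + textile bales: 38 m³ used, total 8029.
The 7 m³ tied up in lab equipment and textile bales is better spent on packaged food — total rises to 8211 (39 m³).
No other feasible combination exceeds 8211.

8211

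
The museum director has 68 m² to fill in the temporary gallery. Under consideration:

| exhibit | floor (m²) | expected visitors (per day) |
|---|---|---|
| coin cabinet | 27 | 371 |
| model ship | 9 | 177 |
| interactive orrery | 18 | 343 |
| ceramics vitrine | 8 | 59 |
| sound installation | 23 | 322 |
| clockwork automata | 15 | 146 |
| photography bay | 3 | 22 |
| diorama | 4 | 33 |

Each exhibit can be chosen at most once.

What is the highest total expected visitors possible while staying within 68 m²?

Greedy by ratio would take model ship + interactive orrery + sound installation + clockwork automata + photography bay: 68 m² used, total 1010.
Replace model ship and clockwork automata and photography bay with coin cabinet: the trade gains 26 net, giving 1036 at 68 m².

1036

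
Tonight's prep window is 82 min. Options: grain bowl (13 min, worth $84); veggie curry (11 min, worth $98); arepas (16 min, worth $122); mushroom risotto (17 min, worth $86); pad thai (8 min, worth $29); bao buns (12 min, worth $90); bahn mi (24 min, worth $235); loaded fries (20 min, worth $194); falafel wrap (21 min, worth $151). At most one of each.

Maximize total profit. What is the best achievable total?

Density check — bahn mi 9.79, loaded fries 9.70, veggie curry 8.91 are the best per min.
Taking the top-ratio dishes first gives veggie curry + arepas + pad thai + bahn mi + loaded fries for 678 (79 min).
The 19 min tied up in veggie curry and pad thai is better spent on falafel wrap — total rises to 702 (81 min).

702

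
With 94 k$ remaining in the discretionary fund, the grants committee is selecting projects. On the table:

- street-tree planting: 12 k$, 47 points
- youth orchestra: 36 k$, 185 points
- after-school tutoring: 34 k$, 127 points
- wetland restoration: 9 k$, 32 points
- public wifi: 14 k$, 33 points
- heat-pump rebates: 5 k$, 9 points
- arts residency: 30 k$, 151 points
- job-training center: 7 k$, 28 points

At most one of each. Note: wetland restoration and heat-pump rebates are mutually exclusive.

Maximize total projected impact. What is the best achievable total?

443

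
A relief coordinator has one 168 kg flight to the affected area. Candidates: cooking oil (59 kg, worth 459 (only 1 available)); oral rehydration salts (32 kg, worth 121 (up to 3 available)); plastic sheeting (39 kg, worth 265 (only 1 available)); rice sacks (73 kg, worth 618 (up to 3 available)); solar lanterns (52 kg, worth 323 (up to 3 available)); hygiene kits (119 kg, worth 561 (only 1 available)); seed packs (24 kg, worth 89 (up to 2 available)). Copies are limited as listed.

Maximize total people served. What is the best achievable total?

Best packing: 2×rice sacks — 146 kg, 1236 total.
That's the maximum — no swap from here does better than 1236.

1236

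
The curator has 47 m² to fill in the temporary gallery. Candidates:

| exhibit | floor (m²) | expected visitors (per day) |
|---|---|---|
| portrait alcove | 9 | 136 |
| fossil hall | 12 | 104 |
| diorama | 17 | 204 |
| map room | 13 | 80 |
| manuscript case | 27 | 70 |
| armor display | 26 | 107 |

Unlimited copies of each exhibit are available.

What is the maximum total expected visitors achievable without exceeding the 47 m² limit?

Ranking by ratio (expected visitors/m²): portrait alcove 15.11, diorama 12.00, fossil hall 8.67.
The ratio ordering already packs tightly: 5×portrait alcove, 45 m², 680.
Nothing else within 47 m² beats 680.

680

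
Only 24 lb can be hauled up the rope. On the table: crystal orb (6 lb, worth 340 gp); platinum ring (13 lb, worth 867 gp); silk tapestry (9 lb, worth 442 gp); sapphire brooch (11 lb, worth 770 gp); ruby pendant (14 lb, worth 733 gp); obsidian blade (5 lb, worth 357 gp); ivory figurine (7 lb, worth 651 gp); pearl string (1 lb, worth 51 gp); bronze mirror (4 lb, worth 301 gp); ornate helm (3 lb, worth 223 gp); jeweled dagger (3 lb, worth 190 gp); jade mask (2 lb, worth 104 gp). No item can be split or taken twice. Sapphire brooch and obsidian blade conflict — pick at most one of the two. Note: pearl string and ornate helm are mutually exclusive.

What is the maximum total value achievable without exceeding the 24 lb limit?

1834

A density-first pass picks obsidian blade + ivory figurine + bronze mirror + ornate helm + jeweled dagger + jade mask — 1826 at 24 lb.
Replace obsidian blade and bronze mirror and jade mask with sapphire brooch: the trade gains 8 net, giving 1834 at 24 lb.
Next best is sapphire brooch + ivory figurine + bronze mirror + jade mask at 1826 (24 lb) — short by 8.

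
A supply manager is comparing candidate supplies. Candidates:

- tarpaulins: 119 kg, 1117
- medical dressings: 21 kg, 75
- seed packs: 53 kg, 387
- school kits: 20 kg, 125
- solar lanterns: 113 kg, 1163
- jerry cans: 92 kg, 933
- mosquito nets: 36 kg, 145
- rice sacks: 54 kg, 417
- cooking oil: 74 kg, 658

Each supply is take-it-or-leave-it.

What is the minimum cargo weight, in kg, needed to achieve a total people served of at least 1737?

187

Minimise kg subject to total people served ≥ 1737.
Taking solar lanterns + cooking oil gives 1821 (≥ 1737) for 187 kg.
Below 187 kg the best achievable stays under 1737.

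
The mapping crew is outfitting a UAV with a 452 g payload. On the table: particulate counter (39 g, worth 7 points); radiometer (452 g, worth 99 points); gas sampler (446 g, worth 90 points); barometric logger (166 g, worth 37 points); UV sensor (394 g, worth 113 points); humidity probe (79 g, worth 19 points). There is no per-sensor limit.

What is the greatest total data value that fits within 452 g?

120

The ratio ordering already packs tightly: particulate counter + UV sensor, 433 g, 120.
Nothing else within 452 g beats 120.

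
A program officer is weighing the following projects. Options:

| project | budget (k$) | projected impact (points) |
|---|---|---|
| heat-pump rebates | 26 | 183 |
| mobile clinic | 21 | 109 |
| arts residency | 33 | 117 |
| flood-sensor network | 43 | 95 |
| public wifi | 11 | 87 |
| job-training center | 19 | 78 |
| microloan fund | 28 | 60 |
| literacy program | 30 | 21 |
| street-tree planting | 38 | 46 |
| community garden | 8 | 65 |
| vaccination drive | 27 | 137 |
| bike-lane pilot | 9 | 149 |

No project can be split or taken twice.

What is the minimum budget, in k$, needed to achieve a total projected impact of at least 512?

67

Look for the lowest-budget combination reaching 512.
Taking heat-pump rebates + mobile clinic + public wifi + bike-lane pilot gives 528 (≥ 512) for 67 k$.
Below 67 k$ the best achievable stays under 512.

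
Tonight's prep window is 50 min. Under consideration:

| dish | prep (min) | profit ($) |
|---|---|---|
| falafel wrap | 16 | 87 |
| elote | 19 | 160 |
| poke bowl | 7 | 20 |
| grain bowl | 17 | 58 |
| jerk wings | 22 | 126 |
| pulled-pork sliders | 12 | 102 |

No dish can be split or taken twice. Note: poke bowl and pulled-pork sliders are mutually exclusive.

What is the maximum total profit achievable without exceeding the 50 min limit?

Ranking by ratio (profit/min): pulled-pork sliders 8.50, elote 8.42, jerk wings 5.73.
Best packing: falafel wrap + elote + pulled-pork sliders — 47 min, 349 total.
Next best is elote + grain bowl + pulled-pork sliders at 320 (48 min) — short by 29.

349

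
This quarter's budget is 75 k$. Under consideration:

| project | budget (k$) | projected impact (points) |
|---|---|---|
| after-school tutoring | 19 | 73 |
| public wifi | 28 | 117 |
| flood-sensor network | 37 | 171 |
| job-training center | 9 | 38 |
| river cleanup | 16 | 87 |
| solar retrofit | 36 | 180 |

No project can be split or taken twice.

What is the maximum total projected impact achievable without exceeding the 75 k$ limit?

351

A density-first pass picks job-training center + river cleanup + solar retrofit — 305 at 61 k$.
Replace job-training center and river cleanup with flood-sensor network: the trade gains 46 net, giving 351 at 73 k$.
Next best is after-school tutoring + river cleanup + solar retrofit at 340 (71 k$) — short by 11.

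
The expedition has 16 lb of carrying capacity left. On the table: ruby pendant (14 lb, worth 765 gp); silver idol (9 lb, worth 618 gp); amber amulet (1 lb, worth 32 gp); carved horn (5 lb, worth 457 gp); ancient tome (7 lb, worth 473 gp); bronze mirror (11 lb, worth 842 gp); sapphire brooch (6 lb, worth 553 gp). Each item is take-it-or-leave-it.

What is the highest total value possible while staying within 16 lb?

Greedy by ratio would take amber amulet + carved horn + sapphire brooch: 12 lb used, total 1042.
Replace amber amulet and sapphire brooch with bronze mirror: the trade gains 257 net, giving 1299 at 16 lb.
Runner-up silver idol + amber amulet + sapphire brooch tops out at 1203.

1299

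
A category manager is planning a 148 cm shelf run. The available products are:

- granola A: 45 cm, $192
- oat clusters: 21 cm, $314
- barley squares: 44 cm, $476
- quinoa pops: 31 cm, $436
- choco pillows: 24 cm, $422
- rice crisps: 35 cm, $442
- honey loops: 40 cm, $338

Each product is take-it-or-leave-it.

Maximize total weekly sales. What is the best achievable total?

Density check — choco pillows 17.58, oat clusters 14.95, quinoa pops 14.06, rice crisps 12.63 are the best per cm.
A density-first pass picks oat clusters + quinoa pops + choco pillows + rice crisps — 1614 at 111 cm.
Replace oat clusters with barley squares: the trade gains 162 net, giving 1776 at 134 cm.
The closest alternative, barley squares + choco pillows + rice crisps + honey loops, reaches only 1678.

1776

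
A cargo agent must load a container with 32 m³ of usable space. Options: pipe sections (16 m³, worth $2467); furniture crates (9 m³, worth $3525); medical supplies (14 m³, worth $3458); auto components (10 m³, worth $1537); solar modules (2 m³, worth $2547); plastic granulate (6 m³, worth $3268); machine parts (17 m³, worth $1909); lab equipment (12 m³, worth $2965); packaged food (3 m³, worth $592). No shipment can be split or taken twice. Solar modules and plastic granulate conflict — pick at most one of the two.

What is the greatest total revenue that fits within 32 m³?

Furniture crates + medical supplies + plastic granulate + packaged food uses 32 of the 32 m³ and totals 10843.

10843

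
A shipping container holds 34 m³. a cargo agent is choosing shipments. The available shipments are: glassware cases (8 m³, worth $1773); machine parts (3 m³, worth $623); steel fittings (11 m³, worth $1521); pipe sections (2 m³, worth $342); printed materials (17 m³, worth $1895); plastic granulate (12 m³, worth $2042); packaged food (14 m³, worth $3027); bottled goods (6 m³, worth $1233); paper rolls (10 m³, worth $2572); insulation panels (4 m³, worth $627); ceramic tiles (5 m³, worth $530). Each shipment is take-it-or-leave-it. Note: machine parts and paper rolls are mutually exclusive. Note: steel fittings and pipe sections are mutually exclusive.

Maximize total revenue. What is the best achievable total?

7714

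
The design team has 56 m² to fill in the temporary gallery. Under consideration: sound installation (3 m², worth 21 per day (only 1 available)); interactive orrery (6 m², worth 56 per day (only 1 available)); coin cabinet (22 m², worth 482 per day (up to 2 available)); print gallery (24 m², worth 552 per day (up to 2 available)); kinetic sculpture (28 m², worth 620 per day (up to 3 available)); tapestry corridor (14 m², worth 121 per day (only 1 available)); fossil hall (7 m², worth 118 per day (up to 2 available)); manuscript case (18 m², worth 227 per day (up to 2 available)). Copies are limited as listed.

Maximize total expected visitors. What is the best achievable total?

Filling by ratio: 2×print gallery + fossil hall for 1222, with 1 m² left unused.
Dropping 2×print gallery and fossil hall frees 55 m²; slotting in 2×kinetic sculpture (56 m²) lifts the total to 1240 at 56 m².
Nothing else within 56 m² beats 1240.

1240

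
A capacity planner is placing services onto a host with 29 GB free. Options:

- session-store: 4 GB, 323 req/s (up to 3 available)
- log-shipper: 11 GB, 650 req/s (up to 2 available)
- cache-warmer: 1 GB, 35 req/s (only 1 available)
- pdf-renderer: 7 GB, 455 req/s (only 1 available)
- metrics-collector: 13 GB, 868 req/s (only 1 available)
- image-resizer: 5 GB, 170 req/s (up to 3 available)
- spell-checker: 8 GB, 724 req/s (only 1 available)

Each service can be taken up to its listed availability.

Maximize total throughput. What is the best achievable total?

2238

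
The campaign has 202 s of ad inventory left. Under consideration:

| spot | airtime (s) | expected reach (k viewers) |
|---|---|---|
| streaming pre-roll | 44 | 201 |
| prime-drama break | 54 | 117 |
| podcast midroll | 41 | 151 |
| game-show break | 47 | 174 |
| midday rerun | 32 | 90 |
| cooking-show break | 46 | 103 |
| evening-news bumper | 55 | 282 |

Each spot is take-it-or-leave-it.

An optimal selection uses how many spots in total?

4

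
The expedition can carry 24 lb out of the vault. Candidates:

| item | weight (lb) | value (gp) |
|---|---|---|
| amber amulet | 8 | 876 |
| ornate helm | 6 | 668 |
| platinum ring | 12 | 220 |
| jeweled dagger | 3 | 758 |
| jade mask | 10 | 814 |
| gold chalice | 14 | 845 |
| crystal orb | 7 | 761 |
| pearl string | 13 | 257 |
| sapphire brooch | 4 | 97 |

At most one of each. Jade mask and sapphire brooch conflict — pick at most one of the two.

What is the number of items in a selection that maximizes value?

Optimal total is 3063.
amber amulet + ornate helm + jeweled dagger + crystal orb hits 3063 at 24 lb.
All optima have 4 items.

4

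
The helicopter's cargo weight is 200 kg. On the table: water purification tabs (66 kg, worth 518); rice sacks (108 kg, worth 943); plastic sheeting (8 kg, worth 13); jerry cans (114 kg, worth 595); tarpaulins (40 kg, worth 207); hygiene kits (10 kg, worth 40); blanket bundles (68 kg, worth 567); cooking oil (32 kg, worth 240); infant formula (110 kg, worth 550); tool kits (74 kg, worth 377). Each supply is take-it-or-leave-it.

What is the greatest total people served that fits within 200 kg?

1563

Density check — rice sacks 8.73, blanket bundles 8.34, water purification tabs 7.85 are the best per kg.
Best packing: rice sacks + plastic sheeting + hygiene kits + blanket bundles — 194 kg, 1563 total.
Nothing else within 200 kg beats 1563.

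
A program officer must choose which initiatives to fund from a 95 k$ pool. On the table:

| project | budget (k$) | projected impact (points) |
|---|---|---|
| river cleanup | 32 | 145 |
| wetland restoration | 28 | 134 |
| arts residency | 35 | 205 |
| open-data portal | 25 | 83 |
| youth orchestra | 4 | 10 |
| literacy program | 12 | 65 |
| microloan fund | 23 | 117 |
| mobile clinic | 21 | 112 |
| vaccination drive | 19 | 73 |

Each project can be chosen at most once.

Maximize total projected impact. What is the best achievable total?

509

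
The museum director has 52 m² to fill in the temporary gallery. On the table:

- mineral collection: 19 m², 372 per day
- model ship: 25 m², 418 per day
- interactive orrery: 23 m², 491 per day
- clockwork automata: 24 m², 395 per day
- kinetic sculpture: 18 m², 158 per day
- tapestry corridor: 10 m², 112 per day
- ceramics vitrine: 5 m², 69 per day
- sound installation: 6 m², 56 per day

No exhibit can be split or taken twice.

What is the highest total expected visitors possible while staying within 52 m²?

975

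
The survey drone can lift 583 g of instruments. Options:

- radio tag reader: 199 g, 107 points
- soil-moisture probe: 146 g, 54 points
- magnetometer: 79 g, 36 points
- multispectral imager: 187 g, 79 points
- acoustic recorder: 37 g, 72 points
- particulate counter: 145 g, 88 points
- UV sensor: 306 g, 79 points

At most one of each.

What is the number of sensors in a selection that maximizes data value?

Best achievable data value is 346.
radio tag reader + multispectral imager + acoustic recorder + particulate counter hits 346 at 568 g.
Every optimal selection uses 4 sensors.

4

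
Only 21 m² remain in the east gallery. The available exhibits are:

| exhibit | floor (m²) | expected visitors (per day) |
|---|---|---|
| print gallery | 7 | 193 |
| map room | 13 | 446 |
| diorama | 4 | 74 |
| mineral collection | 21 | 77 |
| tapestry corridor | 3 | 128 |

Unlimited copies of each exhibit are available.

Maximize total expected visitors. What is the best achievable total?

896

By expected visitors per m²: tapestry corridor 42.67, map room 34.31, print gallery 27.57 lead.
7×tapestry corridor uses 21 of the 21 m² and totals 896.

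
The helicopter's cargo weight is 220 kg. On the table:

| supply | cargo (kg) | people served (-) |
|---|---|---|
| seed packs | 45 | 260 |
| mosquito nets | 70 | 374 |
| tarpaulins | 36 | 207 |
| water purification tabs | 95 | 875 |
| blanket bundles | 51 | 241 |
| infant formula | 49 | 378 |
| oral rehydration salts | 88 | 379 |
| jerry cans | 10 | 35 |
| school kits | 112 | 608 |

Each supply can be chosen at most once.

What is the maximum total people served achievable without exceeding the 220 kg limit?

By people served per kg: water purification tabs 9.21, infant formula 7.71, seed packs 5.78 lead.
Taking the top-ratio supplies first gives seed packs + water purification tabs + infant formula + jerry cans for 1548 (199 kg).
Replace seed packs and jerry cans with mosquito nets: the trade gains 79 net, giving 1627 at 214 kg.
That's the maximum — no swap from here does better than 1627.

1627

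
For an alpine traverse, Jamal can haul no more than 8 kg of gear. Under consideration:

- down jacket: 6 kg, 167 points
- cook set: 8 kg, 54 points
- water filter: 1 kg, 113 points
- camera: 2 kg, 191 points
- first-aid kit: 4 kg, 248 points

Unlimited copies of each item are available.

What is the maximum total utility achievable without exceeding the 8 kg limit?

904

By utility per kg: water filter 113.00, camera 95.50, first-aid kit 62.00 lead.
Taking 8×water filter: 8 kg used, 904 in utility.
That's the maximum — no swap from here does better than 904.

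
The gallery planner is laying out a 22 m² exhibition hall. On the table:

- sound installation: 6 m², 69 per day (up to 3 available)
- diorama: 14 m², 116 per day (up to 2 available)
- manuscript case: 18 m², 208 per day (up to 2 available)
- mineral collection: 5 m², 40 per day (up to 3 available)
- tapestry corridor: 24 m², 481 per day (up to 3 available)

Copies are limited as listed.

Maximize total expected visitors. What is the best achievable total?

Greedy by ratio would take manuscript case: 18 m² used, total 208.
Dropping manuscript case frees 18 m²; slotting in 2×sound installation + 2×mineral collection (22 m²) lifts the total to 218 at 22 m².
Nothing else within 22 m² beats 218.

218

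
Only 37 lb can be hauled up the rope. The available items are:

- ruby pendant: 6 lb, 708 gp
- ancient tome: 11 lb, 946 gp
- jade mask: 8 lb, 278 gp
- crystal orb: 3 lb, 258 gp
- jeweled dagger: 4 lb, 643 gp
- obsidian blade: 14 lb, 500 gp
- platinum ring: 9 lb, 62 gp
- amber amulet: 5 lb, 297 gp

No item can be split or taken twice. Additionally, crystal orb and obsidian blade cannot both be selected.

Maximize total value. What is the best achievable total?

3130

Best packing: ruby pendant + ancient tome + jade mask + crystal orb + jeweled dagger + amber amulet — 37 lb, 3130 total.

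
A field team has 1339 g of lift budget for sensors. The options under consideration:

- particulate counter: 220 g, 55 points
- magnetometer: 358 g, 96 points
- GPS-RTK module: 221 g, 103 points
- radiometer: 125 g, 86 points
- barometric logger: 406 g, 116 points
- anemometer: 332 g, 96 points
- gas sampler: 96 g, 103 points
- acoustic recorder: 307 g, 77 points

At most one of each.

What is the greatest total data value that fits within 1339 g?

520

Density check — gas sampler 1.07, radiometer 0.69, GPS-RTK module 0.47 are the best per g.
A density-first pass picks GPS-RTK module + radiometer + barometric logger + anemometer + gas sampler — 504 at 1180 g.
But particulate counter + magnetometer + GPS-RTK module + radiometer + gas sampler + acoustic recorder fits in 1327 g and reaches 520.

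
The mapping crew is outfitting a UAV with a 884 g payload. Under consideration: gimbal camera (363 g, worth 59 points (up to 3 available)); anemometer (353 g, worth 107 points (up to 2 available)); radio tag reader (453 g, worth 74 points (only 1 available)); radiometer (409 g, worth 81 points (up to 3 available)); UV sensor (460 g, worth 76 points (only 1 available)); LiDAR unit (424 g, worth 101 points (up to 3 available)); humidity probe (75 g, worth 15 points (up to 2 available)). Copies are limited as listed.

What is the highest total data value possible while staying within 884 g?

Taking 2×anemometer + 2×humidity probe: 856 g used, 244 in data value.
That's the maximum — no swap from here does better than 244.

244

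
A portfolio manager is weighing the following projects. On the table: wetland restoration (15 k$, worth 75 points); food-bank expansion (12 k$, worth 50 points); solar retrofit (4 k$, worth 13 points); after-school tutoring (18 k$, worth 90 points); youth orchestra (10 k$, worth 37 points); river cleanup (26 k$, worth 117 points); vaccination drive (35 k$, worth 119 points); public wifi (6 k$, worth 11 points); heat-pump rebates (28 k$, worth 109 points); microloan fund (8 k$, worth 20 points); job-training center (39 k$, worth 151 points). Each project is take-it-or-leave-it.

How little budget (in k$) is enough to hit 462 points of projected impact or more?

Look for the lowest-budget combination reaching 462.
wetland restoration + after-school tutoring + youth orchestra + river cleanup + job-training center reaches 470 using 108 k$.
Below 108 k$ the best achievable stays under 462.

108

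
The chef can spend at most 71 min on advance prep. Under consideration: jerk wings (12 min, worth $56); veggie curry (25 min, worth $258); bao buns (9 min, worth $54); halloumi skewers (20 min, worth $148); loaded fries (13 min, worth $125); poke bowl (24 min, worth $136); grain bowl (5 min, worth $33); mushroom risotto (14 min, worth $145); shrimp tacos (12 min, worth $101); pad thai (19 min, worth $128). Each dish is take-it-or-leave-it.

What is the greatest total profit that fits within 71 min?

662

Taking veggie curry + loaded fries + grain bowl + mushroom risotto + shrimp tacos: 69 min used, 662 in profit.
An exhaustive check of the 1024 subsets confirms 662.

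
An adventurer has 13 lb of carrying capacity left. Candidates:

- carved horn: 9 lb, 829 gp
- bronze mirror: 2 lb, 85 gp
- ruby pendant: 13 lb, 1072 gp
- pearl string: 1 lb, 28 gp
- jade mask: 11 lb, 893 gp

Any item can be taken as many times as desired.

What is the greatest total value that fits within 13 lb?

1072

Greedy by ratio would take carved horn + 2×bronze mirror: 13 lb used, total 999.
Replace carved horn and 2×bronze mirror with ruby pendant: the trade gains 73 net, giving 1072 at 13 lb.
That's the maximum — no swap from here does better than 1072.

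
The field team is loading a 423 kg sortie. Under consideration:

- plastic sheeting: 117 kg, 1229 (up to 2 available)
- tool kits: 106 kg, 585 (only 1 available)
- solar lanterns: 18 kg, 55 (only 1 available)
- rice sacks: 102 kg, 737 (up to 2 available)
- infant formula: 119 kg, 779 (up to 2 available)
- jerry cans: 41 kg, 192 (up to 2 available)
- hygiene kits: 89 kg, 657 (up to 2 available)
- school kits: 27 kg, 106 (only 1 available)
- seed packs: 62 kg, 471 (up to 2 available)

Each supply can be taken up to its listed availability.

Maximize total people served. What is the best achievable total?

3772

A density-first pass picks 2×plastic sheeting + solar lanterns + jerry cans + 2×seed packs — 3647 at 417 kg.
The 183 kg tied up in solar lanterns and jerry cans and 2×seed packs is better spent on 2×hygiene kits — total rises to 3772 (412 kg).
That's the maximum — no swap from here does better than 3772.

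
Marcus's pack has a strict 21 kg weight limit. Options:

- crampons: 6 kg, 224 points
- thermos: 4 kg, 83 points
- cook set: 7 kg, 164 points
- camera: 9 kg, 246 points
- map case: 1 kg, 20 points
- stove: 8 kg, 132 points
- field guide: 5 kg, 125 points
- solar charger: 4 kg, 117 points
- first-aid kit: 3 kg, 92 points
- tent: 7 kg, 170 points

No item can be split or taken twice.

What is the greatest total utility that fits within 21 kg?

623

Taking the top-ratio items first gives crampons + map case + field guide + solar charger + first-aid kit for 578 (19 kg).
Replace field guide with tent: the trade gains 45 net, giving 623 at 21 kg.
Nothing else within 21 kg beats 623.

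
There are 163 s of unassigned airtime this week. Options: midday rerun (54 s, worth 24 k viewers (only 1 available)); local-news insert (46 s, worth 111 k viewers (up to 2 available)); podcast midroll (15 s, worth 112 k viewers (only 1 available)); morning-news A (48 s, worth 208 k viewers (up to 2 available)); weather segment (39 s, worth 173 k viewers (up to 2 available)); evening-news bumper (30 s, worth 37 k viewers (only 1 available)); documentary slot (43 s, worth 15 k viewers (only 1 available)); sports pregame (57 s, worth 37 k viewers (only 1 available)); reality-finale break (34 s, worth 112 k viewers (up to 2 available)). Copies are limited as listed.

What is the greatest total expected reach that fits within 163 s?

Ranking by ratio (expected reach/s): podcast midroll 7.47, weather segment 4.44, morning-news A 4.33.
A density-first pass picks podcast midroll + morning-news A + 2×weather segment — 666 at 141 s.
The 39 s tied up in weather segment is better spent on morning-news A — total rises to 701 (150 s).

701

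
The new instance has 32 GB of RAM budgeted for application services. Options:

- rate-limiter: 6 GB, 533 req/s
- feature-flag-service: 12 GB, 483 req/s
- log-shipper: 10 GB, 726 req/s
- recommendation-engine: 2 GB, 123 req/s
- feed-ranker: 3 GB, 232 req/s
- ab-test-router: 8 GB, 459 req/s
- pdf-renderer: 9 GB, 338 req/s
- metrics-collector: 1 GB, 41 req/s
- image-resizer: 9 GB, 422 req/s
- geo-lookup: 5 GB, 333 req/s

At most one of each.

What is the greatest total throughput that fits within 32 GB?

2283

Density check — rate-limiter 88.83, feed-ranker 77.33, log-shipper 72.60 are the best per GB.
Greedy by ratio would take rate-limiter + log-shipper + recommendation-engine + feed-ranker + metrics-collector + geo-lookup: 27 GB used, total 1988.
The 3 GB tied up in recommendation-engine and metrics-collector is better spent on ab-test-router — total rises to 2283 (32 GB).
The closest alternative, rate-limiter + log-shipper + recommendation-engine + ab-test-router + metrics-collector + geo-lookup, reaches only 2215.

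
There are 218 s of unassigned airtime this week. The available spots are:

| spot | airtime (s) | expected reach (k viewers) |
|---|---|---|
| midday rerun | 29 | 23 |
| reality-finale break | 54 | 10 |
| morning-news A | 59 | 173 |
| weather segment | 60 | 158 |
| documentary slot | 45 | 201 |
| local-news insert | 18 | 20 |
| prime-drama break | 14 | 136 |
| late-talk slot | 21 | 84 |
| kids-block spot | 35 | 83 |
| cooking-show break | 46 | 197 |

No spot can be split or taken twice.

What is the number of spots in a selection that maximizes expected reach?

Optimal total is 814.
One optimal bundle: midday rerun + morning-news A + documentary slot + prime-drama break + late-talk slot + cooking-show break (214 s).
Any selection reaching 814 contains exactly 6 spots.

6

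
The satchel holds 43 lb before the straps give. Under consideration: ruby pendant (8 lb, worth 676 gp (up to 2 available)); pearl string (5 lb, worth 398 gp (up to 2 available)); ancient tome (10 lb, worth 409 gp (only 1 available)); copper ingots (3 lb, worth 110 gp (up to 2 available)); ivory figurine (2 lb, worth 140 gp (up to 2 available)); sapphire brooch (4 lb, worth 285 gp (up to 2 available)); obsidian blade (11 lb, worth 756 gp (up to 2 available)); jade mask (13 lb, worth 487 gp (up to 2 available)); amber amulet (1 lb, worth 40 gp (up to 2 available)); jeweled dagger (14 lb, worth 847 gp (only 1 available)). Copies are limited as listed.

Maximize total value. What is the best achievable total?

3329

Ranking by ratio (value/lb): ruby pendant 84.50, pearl string 79.60, sapphire brooch 71.25, ivory figurine 70.00.
Greedy by ratio would take 2×ruby pendant + 2×pearl string + copper ingots + 2×ivory figurine + 2×sapphire brooch + 2×amber amulet: 43 lb used, total 3188.
A better packing is 2×ruby pendant + 2×pearl string + ivory figurine + sapphire brooch + obsidian blade: 43 lb, total 3329.
Every other selection either busts 43 lb or exceeds an availability limit or fails to beat 3329.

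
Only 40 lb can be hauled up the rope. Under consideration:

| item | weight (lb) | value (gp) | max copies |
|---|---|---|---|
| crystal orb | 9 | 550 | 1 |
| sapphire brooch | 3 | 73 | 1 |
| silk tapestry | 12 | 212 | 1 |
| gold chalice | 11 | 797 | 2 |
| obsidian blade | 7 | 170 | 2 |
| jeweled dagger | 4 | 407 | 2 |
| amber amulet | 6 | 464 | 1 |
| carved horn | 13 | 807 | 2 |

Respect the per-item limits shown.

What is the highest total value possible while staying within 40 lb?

2958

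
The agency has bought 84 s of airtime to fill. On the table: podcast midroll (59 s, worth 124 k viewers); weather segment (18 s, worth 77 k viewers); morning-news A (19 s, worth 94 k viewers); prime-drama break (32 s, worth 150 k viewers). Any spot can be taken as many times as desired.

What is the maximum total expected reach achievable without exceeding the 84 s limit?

394

A density-first pass picks 4×morning-news A — 376 at 76 s.
Replace 3×morning-news A with 2×prime-drama break: the trade gains 18 net, giving 394 at 83 s.
That's the maximum — no swap from here does better than 394.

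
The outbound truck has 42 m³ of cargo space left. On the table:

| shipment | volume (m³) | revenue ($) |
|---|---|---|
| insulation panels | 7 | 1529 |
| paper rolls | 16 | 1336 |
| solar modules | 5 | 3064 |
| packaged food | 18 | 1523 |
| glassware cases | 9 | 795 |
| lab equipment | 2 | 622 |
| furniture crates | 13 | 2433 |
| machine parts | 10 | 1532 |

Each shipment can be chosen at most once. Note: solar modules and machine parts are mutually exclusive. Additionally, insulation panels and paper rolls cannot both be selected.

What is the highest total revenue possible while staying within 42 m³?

8443

Density check — solar modules 612.80, lab equipment 311.00, insulation panels 218.43, furniture crates 187.15 are the best per m³.
Taking insulation panels + solar modules + glassware cases + lab equipment + furniture crates: 36 m³ used, 8443 in revenue.
Next best is insulation panels + solar modules + glassware cases + furniture crates at 7821 (34 m³) — short by 622.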